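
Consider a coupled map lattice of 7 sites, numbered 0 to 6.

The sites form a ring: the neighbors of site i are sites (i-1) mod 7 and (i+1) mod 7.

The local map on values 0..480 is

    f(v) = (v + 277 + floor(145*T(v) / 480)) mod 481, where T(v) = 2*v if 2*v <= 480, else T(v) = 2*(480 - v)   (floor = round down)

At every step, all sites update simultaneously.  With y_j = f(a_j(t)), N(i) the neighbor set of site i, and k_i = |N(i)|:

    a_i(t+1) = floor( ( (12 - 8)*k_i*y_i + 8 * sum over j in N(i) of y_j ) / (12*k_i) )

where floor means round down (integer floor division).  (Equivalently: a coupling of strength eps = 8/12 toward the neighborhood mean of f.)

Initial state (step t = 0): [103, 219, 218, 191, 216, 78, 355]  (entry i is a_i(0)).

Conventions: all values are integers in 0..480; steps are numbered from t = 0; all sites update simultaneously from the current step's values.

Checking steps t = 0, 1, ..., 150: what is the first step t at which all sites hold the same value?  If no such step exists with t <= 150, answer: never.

Answer: 22
Key observation: Synchronization is absorbing here: once all sites are equal they stay equal, and step 22 is the first all-equal step.

Derivation:
t=0: [103, 219, 218, 191, 216, 78, 355]  (not all equal)
t=1: [271, 244, 131, 129, 215, 256, 356]  (not all equal)
t=2: [200, 127, 63, 49, 109, 184, 202]  (not all equal)
t=3: [238, 324, 404, 394, 299, 220, 109]  (not all equal)
t=4: [280, 212, 233, 230, 197, 267, 258]  (not all equal)
t=5: [173, 167, 156, 148, 155, 163, 191]  (not all equal)
t=6: [79, 60, 47, 41, 44, 67, 77]  (not all equal)
t=7: [392, 376, 355, 347, 357, 377, 395]  (not all equal)
t=8: [239, 233, 227, 225, 228, 234, 239]  (not all equal)
t=9: [175, 169, 161, 159, 162, 170, 176]  (not all equal)
t=10: [73, 65, 57, 53, 58, 67, 74]  (not all equal)
t=11: [390, 381, 370, 366, 372, 383, 391]  (not all equal)
t=12: [238, 236, 232, 231, 233, 236, 239]  (not all equal)
t=13: [176, 173, 169, 167, 169, 174, 176]  (not all equal)
t=14: [76, 72, 67, 65, 68, 73, 77]  (not all equal)
t=15: [396, 391, 385, 383, 387, 393, 397]  (not all equal)
t=16: [241, 240, 238, 238, 239, 241, 242]  (not all equal)
t=17: [181, 179, 178, 177, 179, 180, 181]  (not all equal)
t=18: [85, 83, 81, 81, 82, 84, 85]  (not all equal)
t=19: [412, 409, 407, 406, 408, 410, 412]  (not all equal)
t=20: [248, 247, 246, 246, 247, 248, 248]  (not all equal)
t=21: [183, 183, 183, 183, 183, 183, 184]  (not all equal)
t=22: [89, 89, 89, 89, 89, 89, 89]  (all equal)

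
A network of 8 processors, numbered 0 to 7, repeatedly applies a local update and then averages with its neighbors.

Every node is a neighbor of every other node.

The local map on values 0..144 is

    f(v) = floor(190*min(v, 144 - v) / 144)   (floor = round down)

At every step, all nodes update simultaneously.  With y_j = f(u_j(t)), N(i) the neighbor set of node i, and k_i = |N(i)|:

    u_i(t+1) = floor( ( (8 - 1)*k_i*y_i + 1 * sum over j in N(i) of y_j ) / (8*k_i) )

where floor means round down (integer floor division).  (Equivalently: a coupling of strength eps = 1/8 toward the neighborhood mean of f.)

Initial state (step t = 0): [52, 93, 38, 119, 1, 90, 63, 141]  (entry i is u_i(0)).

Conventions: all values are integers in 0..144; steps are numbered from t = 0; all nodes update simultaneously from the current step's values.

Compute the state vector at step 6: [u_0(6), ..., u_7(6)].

Answer: [82, 82, 83, 77, 73, 87, 87, 74]

Derivation:
t=0: [52, 93, 38, 119, 1, 90, 63, 141]
t=1: [64, 64, 49, 34, 7, 67, 77, 9]
t=2: [80, 80, 63, 46, 16, 83, 83, 17]
t=3: [81, 81, 80, 60, 27, 77, 77, 28]
t=4: [81, 81, 82, 78, 40, 85, 85, 41]
t=5: [81, 81, 80, 85, 55, 76, 76, 56]
t=6: [82, 82, 83, 77, 73, 87, 87, 74]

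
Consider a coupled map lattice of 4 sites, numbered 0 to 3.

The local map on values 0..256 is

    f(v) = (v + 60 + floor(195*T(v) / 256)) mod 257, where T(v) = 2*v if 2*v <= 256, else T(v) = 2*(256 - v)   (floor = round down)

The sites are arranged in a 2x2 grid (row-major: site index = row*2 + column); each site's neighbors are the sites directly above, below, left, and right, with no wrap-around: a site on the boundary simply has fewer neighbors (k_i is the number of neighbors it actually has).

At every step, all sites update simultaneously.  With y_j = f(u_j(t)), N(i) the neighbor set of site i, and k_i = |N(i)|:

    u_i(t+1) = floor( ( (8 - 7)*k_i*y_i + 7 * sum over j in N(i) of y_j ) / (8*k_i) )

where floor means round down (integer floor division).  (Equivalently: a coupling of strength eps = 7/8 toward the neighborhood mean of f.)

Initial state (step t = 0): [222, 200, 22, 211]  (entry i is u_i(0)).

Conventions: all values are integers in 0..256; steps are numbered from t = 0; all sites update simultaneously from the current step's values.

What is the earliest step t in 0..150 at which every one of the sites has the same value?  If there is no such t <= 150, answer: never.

Simulating step by step:
t=0: [222, 200, 22, 211]  (not all equal)
t=1: [98, 80, 83, 99]  (not all equal)
t=2: [13, 45, 46, 13]  (not all equal)
t=3: [164, 102, 102, 164]  (not all equal)
t=4: [65, 101, 101, 65]  (not all equal)
t=5: [77, 203, 203, 77]  (not all equal)
t=6: [107, 233, 233, 107]  (not all equal)
t=7: [71, 72, 72, 71]  (not all equal)
t=8: [240, 239, 239, 240]  (not all equal)
t=9: [67, 67, 67, 67]  (all equal)

Answer: 9
Key observation: Synchronization is absorbing here: once all sites are equal they stay equal, and step 9 is the first all-equal step.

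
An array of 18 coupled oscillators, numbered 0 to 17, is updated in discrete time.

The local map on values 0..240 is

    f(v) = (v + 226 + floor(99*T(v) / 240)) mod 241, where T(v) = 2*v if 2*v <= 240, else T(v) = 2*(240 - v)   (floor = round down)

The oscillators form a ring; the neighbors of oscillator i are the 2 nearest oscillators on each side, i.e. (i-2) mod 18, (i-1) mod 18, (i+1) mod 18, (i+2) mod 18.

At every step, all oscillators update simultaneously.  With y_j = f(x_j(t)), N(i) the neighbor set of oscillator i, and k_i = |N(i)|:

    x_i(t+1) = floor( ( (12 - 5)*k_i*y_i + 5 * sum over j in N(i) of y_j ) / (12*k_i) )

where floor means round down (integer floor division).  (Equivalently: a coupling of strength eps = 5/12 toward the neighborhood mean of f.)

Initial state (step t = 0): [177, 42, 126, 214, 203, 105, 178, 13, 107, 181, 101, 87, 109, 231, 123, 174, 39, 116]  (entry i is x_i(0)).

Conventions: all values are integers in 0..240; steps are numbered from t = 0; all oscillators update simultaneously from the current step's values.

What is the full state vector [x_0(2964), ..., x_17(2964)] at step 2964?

Simulating step by step:
t=0: [177, 42, 126, 214, 203, 105, 178, 13, 107, 181, 101, 87, 109, 231, 123, 174, 39, 116]
t=1: [178, 122, 193, 197, 212, 171, 185, 86, 168, 176, 173, 165, 183, 207, 189, 194, 118, 170]
t=2: [211, 208, 215, 215, 217, 206, 207, 171, 205, 205, 212, 212, 214, 217, 214, 214, 206, 210]
t=3: [219, 219, 219, 219, 219, 218, 218, 214, 217, 217, 219, 219, 220, 220, 219, 219, 219, 219]
t=4: [221, 221, 221, 221, 221, 220, 220, 220, 220, 220, 220, 220, 221, 221, 221, 221, 221, 221]
t=5: [221, 221, 221, 221, 221, 221, 221, 221, 221, 221, 221, 221, 221, 221, 221, 221, 221, 221]
t=6: [221, 221, 221, 221, 221, 221, 221, 221, 221, 221, 221, 221, 221, 221, 221, 221, 221, 221]

Answer: [221, 221, 221, 221, 221, 221, 221, 221, 221, 221, 221, 221, 221, 221, 221, 221, 221, 221]
Key observation: The state at step 5, [221, 221, 221, 221, 221, 221, 221, 221, 221, 221, 221, 221, 221, 221, 221, 221, 221, 221], reappears at step 6: the system is in a cycle of period 1 from step 5 on.  Therefore the state at step 2964 equals the state at step 5 + ((2964 - 5) mod 1) = 5, which is [221, 221, 221, 221, 221, 221, 221, 221, 221, 221, 221, 221, 221, 221, 221, 221, 221, 221].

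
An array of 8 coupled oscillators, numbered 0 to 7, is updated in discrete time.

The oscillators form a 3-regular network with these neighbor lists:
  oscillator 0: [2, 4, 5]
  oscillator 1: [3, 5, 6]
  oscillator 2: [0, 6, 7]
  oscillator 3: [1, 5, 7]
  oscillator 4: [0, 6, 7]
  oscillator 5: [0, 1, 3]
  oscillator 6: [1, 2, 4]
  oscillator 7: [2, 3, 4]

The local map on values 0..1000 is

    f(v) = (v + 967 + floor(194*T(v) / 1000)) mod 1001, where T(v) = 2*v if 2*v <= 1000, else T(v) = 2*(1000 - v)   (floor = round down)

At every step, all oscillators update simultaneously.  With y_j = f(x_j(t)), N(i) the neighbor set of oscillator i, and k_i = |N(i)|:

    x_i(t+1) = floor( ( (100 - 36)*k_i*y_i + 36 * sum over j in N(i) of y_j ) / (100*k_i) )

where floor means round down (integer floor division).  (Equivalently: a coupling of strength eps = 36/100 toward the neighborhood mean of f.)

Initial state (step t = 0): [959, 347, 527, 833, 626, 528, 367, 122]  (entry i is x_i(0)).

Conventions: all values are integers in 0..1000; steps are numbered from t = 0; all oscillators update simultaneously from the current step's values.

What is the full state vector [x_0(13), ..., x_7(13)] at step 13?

Answer: [910, 910, 910, 910, 910, 910, 910, 910]

Derivation:
t=0: [959, 347, 527, 833, 626, 528, 367, 122]
t=1: [852, 527, 618, 703, 657, 703, 527, 359]
t=2: [832, 701, 710, 732, 725, 781, 692, 569]
t=3: [842, 790, 785, 790, 791, 825, 781, 735]
t=4: [859, 838, 834, 835, 836, 854, 832, 815]
t=5: [875, 866, 864, 864, 864, 873, 863, 856]
t=6: [887, 883, 882, 882, 882, 886, 882, 878]
t=7: [895, 894, 893, 893, 893, 895, 893, 891]
t=8: [900, 900, 900, 900, 900, 900, 900, 899]
t=9: [904, 904, 904, 904, 904, 904, 904, 904]
t=10: [907, 907, 907, 907, 907, 907, 907, 907]
t=11: [909, 909, 909, 909, 909, 909, 909, 909]
t=12: [910, 910, 910, 910, 910, 910, 910, 910]
t=13: [910, 910, 910, 910, 910, 910, 910, 910]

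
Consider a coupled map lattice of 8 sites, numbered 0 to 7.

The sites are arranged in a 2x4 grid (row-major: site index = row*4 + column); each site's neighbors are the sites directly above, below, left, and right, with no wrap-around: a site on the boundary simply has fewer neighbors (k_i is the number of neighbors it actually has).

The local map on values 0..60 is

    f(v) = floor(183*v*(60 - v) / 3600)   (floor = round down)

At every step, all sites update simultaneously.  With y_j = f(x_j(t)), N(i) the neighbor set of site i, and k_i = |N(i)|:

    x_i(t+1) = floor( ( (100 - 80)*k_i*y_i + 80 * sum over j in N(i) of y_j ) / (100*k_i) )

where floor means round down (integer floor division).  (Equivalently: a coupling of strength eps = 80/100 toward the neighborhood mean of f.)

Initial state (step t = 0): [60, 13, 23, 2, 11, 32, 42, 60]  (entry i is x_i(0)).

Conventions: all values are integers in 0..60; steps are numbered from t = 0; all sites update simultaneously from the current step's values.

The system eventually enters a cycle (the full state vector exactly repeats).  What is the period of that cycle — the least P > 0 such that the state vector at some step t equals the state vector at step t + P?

Answer: 2
Key observation: The state at step 4, [43, 43, 42, 42, 43, 43, 42, 42], reappears at step 6 — and no state repeats earlier — so the cycle the system enters has period 2.

Derivation:
t=0: [60, 13, 23, 2, 11, 32, 42, 60]
t=1: [23, 29, 28, 18, 23, 34, 31, 17]
t=2: [43, 44, 43, 40, 43, 44, 42, 40]
t=3: [36, 36, 37, 38, 36, 36, 37, 39]
t=4: [43, 43, 42, 42, 43, 43, 42, 42]
t=5: [37, 37, 37, 38, 37, 37, 37, 38]
t=6: [43, 43, 42, 42, 43, 43, 42, 42]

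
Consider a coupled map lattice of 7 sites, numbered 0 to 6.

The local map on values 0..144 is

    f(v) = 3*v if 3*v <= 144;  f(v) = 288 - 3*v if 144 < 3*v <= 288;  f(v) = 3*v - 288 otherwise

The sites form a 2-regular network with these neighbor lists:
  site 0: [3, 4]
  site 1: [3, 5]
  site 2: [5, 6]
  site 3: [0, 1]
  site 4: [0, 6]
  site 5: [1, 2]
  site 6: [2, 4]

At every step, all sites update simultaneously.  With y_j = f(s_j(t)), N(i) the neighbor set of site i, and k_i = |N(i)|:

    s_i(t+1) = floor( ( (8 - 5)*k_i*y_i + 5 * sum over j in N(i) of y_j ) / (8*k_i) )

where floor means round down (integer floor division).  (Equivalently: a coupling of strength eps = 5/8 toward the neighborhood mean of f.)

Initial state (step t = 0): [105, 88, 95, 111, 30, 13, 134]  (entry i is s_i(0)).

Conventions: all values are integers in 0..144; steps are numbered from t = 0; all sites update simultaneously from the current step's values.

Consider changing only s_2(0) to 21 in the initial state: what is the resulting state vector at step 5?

Answer: [39, 5, 82, 7, 82, 37, 108]
Key observation: This trace re-runs the system from the modified initial state.

Derivation:
t=0: [105, 88, 21, 111, 30, 13, 134]
t=1: [52, 35, 71, 32, 77, 41, 90]
t=2: [97, 107, 72, 110, 68, 102, 48]
t=3: [40, 31, 77, 27, 77, 39, 102]
t=4: [88, 96, 63, 96, 64, 90, 42]
t=5: [39, 5, 82, 7, 82, 37, 108]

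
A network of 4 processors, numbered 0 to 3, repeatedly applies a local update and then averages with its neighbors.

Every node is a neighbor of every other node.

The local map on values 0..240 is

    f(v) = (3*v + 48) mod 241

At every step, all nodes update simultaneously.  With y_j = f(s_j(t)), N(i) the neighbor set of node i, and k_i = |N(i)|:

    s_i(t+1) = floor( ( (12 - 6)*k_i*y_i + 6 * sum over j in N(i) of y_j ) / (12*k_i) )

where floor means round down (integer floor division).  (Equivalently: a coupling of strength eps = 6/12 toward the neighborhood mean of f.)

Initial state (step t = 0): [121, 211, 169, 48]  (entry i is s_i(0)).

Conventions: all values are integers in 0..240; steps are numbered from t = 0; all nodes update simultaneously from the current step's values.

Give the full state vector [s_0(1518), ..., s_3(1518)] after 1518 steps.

Answer: [41, 51, 90, 48]
Key observation: The state at step 12, [199, 209, 168, 206], reappears at step 21: the system is in a cycle of period 9 from step 12 on.  Therefore the state at step 1518 equals the state at step 12 + ((1518 - 12) mod 9) = 15, which is [41, 51, 90, 48].

Derivation:
t=0: [121, 211, 169, 48]
t=1: [162, 172, 130, 169]
t=2: [84, 94, 133, 91]
t=3: [92, 102, 141, 99]
t=4: [116, 126, 165, 123]
t=5: [147, 157, 116, 154]
t=6: [40, 50, 89, 47]
t=7: [160, 170, 129, 167]
t=8: [79, 89, 128, 86]
t=9: [77, 87, 126, 84]
t=10: [71, 81, 120, 78]
t=11: [53, 63, 102, 60]
t=12: [199, 209, 168, 206]
t=13: [156, 166, 125, 163]
t=14: [67, 77, 116, 74]
t=15: [41, 51, 90, 48]
t=16: [163, 173, 132, 170]
t=17: [88, 98, 137, 95]
t=18: [104, 114, 153, 111]
t=19: [111, 121, 80, 118]
t=20: [133, 143, 102, 140]
t=21: [199, 209, 168, 206]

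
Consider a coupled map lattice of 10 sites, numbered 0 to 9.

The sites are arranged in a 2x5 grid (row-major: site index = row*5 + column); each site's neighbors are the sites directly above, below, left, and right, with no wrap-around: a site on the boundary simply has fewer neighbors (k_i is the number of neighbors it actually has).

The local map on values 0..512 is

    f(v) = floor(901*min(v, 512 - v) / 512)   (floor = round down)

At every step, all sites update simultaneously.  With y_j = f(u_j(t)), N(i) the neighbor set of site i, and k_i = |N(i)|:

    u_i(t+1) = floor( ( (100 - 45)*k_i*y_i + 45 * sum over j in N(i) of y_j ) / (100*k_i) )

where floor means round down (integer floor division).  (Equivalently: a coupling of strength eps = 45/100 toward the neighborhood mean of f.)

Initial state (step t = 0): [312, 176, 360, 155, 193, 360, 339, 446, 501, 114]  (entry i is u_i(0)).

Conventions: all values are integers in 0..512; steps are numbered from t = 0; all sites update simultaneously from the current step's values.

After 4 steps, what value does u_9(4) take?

Answer: u_9(4) = 312

Derivation:
t=0: [312, 176, 360, 155, 193, 360, 339, 446, 501, 114]
t=1: [322, 308, 251, 243, 292, 294, 271, 152, 98, 190]
t=2: [350, 376, 400, 384, 384, 381, 384, 302, 248, 309]
t=3: [262, 237, 233, 252, 254, 241, 249, 331, 382, 345]
t=4: [430, 422, 402, 406, 410, 430, 414, 336, 283, 312]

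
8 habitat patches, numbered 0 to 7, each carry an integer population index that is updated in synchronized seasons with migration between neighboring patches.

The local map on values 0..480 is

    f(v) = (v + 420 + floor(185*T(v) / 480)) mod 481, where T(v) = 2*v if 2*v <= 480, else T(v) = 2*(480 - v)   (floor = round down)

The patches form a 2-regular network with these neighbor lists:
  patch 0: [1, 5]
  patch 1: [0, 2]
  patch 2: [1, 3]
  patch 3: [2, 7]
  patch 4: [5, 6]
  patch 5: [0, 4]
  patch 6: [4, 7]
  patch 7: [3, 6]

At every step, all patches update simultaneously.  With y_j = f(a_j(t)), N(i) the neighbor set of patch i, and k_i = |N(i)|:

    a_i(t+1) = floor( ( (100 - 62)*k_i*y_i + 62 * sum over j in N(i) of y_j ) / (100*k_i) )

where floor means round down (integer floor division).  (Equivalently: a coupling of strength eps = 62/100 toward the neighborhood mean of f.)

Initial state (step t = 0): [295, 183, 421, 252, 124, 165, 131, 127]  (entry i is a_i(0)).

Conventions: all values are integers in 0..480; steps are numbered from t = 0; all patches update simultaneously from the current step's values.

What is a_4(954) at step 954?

Simulating step by step:
t=0: [295, 183, 421, 252, 124, 165, 131, 127]
t=1: [296, 342, 348, 315, 184, 253, 164, 228]
t=2: [376, 383, 385, 371, 284, 337, 274, 319]
t=3: [392, 396, 395, 391, 376, 385, 375, 382]
t=4: [398, 398, 398, 397, 395, 396, 394, 396]
t=5: [399, 400, 399, 399, 399, 399, 399, 399]
t=6: [400, 400, 400, 400, 400, 400, 400, 400]
t=7: [400, 400, 400, 400, 400, 400, 400, 400]

Answer: a_4(954) = 400
Key observation: The state at step 6, [400, 400, 400, 400, 400, 400, 400, 400], reappears at step 7: the system is in a cycle of period 1 from step 6 on.  Therefore the state at step 954 equals the state at step 6 + ((954 - 6) mod 1) = 6, which is [400, 400, 400, 400, 400, 400, 400, 400].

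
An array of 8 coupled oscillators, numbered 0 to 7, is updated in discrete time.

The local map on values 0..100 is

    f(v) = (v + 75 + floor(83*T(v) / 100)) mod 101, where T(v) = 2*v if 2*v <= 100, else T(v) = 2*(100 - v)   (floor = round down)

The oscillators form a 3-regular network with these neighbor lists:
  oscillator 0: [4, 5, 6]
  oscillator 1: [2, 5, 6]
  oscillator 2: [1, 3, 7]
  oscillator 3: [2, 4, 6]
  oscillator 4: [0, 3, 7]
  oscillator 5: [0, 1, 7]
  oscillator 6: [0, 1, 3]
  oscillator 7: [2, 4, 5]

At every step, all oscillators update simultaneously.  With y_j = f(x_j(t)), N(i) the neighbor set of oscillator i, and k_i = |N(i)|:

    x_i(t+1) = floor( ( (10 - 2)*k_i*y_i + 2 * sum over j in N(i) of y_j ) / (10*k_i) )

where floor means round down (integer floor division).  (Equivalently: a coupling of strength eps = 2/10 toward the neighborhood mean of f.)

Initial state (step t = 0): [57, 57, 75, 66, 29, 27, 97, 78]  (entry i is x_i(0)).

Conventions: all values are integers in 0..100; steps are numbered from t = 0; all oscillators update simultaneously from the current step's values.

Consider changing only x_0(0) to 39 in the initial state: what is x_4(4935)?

Simulating step by step:
t=0: [39, 57, 75, 66, 29, 27, 97, 78]
t=1: [73, 14, 84, 91, 58, 47, 71, 82]
t=2: [85, 27, 78, 75, 17, 91, 86, 80]
t=3: [78, 52, 85, 84, 32, 77, 80, 82]
t=4: [86, 20, 77, 82, 64, 83, 81, 83]
t=5: [84, 38, 84, 86, 94, 81, 81, 86]
t=6: [83, 77, 83, 82, 78, 84, 84, 82]
t=7: [85, 88, 85, 85, 87, 84, 84, 85]
t=8: [83, 81, 82, 83, 82, 83, 83, 83]
t=9: [85, 85, 85, 85, 85, 85, 85, 85]
t=10: [83, 83, 83, 83, 83, 83, 83, 83]
t=11: [85, 85, 85, 85, 85, 85, 85, 85]

Answer: x_4(4935) = 85
Key observation: The state at step 9, [85, 85, 85, 85, 85, 85, 85, 85], reappears at step 11: the system is in a cycle of period 2 from step 9 on.  Therefore the state at step 4935 equals the state at step 9 + ((4935 - 9) mod 2) = 9, which is [85, 85, 85, 85, 85, 85, 85, 85].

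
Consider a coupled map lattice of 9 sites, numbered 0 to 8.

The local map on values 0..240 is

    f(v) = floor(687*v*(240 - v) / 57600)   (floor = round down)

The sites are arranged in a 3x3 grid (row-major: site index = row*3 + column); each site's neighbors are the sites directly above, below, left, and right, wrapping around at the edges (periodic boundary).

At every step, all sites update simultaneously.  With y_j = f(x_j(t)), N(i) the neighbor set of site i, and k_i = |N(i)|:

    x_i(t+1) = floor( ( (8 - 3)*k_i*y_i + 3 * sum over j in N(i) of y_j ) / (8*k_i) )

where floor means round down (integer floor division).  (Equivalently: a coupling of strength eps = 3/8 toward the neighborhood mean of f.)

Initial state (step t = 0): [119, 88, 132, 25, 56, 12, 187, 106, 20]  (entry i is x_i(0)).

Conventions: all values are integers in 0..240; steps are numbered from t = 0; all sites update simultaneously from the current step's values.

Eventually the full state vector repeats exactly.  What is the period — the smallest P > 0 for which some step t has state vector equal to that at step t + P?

Simulating step by step:
t=0: [119, 88, 132, 25, 56, 12, 187, 106, 20]
t=1: [154, 158, 145, 81, 116, 58, 116, 147, 78]
t=2: [158, 157, 157, 154, 162, 137, 165, 162, 152]
t=3: [153, 153, 156, 156, 152, 163, 150, 151, 157]
t=4: [157, 158, 155, 156, 157, 151, 159, 159, 155]
t=5: [155, 154, 156, 155, 155, 158, 153, 153, 156]
t=6: [157, 157, 156, 156, 156, 154, 157, 157, 156]
t=7: [155, 155, 155, 155, 155, 156, 155, 155, 155]
t=8: [157, 157, 156, 156, 156, 156, 157, 157, 156]
t=9: [155, 155, 155, 155, 155, 156, 155, 155, 155]

Answer: 2
Key observation: The state at step 7, [155, 155, 155, 155, 155, 156, 155, 155, 155], reappears at step 9 — and no state repeats earlier — so the cycle the system enters has period 2.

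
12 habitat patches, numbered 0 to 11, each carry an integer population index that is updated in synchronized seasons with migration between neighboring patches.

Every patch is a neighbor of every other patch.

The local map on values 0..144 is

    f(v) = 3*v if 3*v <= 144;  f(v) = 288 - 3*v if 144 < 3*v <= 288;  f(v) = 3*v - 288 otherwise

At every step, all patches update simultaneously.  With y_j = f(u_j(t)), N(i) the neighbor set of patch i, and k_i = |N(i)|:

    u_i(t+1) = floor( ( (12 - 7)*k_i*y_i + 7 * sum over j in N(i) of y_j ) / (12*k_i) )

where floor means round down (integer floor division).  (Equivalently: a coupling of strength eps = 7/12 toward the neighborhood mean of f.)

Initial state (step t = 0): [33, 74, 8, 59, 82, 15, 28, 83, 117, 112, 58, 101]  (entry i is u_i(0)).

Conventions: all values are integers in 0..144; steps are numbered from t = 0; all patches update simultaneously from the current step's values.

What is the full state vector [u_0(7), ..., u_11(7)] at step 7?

Answer: [134, 128, 119, 128, 132, 133, 129, 129, 129, 134, 127, 127]

Derivation:
t=0: [33, 74, 8, 59, 82, 15, 28, 83, 117, 112, 58, 101]
t=1: [75, 63, 48, 80, 55, 56, 70, 53, 62, 57, 81, 45]
t=2: [86, 99, 116, 81, 108, 107, 92, 110, 100, 106, 80, 112]
t=3: [32, 24, 43, 37, 34, 33, 25, 36, 25, 32, 38, 38]
t=4: [98, 89, 110, 103, 100, 99, 90, 102, 90, 98, 104, 104]
t=5: [13, 19, 26, 19, 15, 14, 18, 18, 18, 13, 20, 20]
t=6: [48, 54, 62, 54, 50, 49, 53, 53, 53, 48, 55, 55]
t=7: [134, 128, 119, 128, 132, 133, 129, 129, 129, 134, 127, 127]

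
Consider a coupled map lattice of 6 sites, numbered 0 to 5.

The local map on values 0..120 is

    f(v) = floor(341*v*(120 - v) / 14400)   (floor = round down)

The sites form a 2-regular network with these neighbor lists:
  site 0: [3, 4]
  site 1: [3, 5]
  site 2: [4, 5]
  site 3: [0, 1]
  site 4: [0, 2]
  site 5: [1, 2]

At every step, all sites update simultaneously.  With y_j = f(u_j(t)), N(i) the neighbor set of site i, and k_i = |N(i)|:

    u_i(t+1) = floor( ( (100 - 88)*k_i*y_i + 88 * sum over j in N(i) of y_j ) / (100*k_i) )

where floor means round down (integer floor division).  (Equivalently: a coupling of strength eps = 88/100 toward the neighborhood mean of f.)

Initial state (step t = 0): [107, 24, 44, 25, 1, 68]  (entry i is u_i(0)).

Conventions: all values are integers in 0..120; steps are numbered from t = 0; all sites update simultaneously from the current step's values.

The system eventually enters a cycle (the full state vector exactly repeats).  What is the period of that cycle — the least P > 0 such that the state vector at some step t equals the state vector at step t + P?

Simulating step by step:
t=0: [107, 24, 44, 25, 1, 68]
t=1: [29, 67, 46, 44, 49, 68]
t=2: [78, 81, 82, 73, 72, 82]
t=3: [80, 76, 76, 76, 75, 73]
t=4: [78, 79, 79, 77, 77, 79]
t=5: [77, 76, 76, 76, 76, 76]
t=6: [78, 79, 79, 78, 78, 79]
t=7: [77, 76, 76, 76, 76, 76]

Answer: 2
Key observation: The state at step 5, [77, 76, 76, 76, 76, 76], reappears at step 7 — and no state repeats earlier — so the cycle the system enters has period 2.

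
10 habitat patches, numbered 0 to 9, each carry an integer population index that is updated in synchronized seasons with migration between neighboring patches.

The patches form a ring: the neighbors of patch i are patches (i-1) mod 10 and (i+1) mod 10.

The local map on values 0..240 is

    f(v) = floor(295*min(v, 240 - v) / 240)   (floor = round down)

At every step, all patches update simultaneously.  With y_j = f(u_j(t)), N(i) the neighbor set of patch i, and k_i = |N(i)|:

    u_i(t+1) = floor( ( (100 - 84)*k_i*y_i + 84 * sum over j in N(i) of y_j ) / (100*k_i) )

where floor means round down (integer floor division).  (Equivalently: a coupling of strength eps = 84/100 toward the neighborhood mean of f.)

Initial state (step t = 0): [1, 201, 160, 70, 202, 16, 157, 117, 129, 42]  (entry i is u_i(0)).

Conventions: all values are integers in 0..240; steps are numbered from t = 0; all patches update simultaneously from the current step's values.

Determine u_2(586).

Simulating step by step:
t=0: [1, 201, 160, 70, 202, 16, 157, 117, 129, 42]
t=1: [41, 49, 71, 74, 51, 65, 84, 122, 103, 65]
t=2: [66, 67, 76, 76, 80, 81, 110, 119, 114, 86]
t=3: [91, 86, 88, 95, 96, 113, 124, 138, 127, 109]
t=4: [117, 108, 110, 113, 125, 131, 133, 137, 130, 125]
t=5: [137, 137, 135, 138, 136, 135, 129, 131, 133, 139]
t=6: [125, 127, 126, 127, 127, 131, 131, 133, 128, 127]
t=7: [138, 140, 138, 138, 135, 135, 132, 134, 134, 138]
t=8: [123, 124, 123, 126, 127, 130, 129, 130, 127, 127]
t=9: [140, 142, 141, 140, 137, 136, 135, 136, 136, 140]
t=10: [121, 121, 121, 123, 124, 127, 127, 127, 124, 124]
t=11: [144, 146, 144, 143, 140, 139, 138, 139, 140, 143]
t=12: [117, 117, 117, 119, 121, 123, 124, 123, 121, 119]
t=13: [144, 143, 144, 144, 144, 143, 142, 143, 144, 144]
t=14: [118, 118, 118, 118, 118, 119, 119, 119, 118, 118]
t=15: [145, 145, 145, 145, 145, 145, 146, 145, 145, 145]
t=16: [116, 116, 116, 116, 116, 115, 115, 115, 116, 116]
t=17: [142, 142, 142, 142, 141, 141, 141, 141, 141, 142]
t=18: [120, 120, 120, 120, 120, 121, 121, 121, 120, 120]
t=19: [147, 147, 147, 147, 146, 146, 146, 146, 146, 147]
t=20: [114, 114, 114, 114, 114, 115, 115, 115, 114, 114]
t=21: [140, 140, 140, 140, 140, 140, 141, 140, 140, 140]
t=22: [122, 122, 122, 122, 122, 121, 121, 121, 122, 122]
t=23: [145, 145, 145, 145, 145, 145, 146, 145, 145, 145]

Answer: u_2(586) = 120
Key observation: The state at step 15, [145, 145, 145, 145, 145, 145, 146, 145, 145, 145], reappears at step 23: the system is in a cycle of period 8 from step 15 on.  Therefore the state at step 586 equals the state at step 15 + ((586 - 15) mod 8) = 18, which is [120, 120, 120, 120, 120, 121, 121, 121, 120, 120].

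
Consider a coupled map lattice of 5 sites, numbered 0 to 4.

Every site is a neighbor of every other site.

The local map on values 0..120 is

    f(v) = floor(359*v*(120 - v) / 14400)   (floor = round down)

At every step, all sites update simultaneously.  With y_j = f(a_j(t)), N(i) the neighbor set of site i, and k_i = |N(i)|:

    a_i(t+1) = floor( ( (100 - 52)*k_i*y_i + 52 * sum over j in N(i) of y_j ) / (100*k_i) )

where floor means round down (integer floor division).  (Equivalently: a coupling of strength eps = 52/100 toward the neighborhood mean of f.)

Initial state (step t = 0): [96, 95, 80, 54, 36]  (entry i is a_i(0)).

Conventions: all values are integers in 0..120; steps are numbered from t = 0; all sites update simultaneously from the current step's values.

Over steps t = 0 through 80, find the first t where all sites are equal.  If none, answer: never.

Answer: 4
Key observation: Synchronization is absorbing here: once all sites are equal they stay equal, and step 4 is the first all-equal step.

Derivation:
t=0: [96, 95, 80, 54, 36]  (not all equal)
t=1: [66, 67, 74, 77, 72]  (not all equal)
t=2: [86, 86, 85, 84, 85]  (not all equal)
t=3: [72, 72, 73, 73, 73]  (not all equal)
t=4: [85, 85, 85, 85, 85]  (all equal)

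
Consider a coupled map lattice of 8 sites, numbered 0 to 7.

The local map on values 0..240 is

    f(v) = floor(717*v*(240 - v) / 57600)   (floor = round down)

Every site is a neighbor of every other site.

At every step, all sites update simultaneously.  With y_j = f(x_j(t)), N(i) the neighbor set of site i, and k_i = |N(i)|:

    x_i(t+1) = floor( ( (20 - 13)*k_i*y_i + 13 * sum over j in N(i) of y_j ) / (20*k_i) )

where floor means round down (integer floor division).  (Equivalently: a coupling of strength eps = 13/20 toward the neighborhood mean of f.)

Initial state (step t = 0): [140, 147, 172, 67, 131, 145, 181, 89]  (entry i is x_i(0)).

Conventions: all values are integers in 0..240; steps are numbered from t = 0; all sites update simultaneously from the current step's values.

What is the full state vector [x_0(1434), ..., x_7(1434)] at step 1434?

Simulating step by step:
t=0: [140, 147, 172, 67, 131, 145, 181, 89]
t=1: [163, 162, 156, 155, 164, 162, 152, 161]
t=2: [158, 158, 160, 160, 158, 158, 161, 159]
t=3: [160, 160, 159, 159, 160, 160, 159, 160]
t=4: [159, 159, 159, 159, 159, 159, 159, 159]
t=5: [160, 160, 160, 160, 160, 160, 160, 160]
t=6: [159, 159, 159, 159, 159, 159, 159, 159]

Answer: [159, 159, 159, 159, 159, 159, 159, 159]
Key observation: The state at step 4, [159, 159, 159, 159, 159, 159, 159, 159], reappears at step 6: the system is in a cycle of period 2 from step 4 on.  Therefore the state at step 1434 equals the state at step 4 + ((1434 - 4) mod 2) = 4, which is [159, 159, 159, 159, 159, 159, 159, 159].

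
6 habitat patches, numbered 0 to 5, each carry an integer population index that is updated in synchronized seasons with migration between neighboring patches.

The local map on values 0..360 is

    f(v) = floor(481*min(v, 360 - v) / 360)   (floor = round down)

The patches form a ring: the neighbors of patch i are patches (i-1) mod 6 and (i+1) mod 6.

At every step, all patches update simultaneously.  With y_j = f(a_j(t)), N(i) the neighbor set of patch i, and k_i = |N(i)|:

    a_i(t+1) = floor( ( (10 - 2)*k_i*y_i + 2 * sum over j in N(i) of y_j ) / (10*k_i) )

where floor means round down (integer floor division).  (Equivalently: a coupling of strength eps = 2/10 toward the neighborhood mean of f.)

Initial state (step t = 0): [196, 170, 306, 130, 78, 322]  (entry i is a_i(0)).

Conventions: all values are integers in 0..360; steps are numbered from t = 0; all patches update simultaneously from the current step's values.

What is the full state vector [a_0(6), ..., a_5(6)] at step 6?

Answer: [199, 193, 207, 203, 226, 215]

Derivation:
t=0: [196, 170, 306, 130, 78, 322]
t=1: [202, 210, 97, 156, 105, 72]
t=2: [198, 194, 144, 193, 142, 111]
t=3: [209, 217, 198, 216, 188, 158]
t=4: [201, 194, 211, 198, 223, 211]
t=5: [211, 217, 202, 211, 187, 198]
t=6: [199, 193, 207, 203, 226, 215]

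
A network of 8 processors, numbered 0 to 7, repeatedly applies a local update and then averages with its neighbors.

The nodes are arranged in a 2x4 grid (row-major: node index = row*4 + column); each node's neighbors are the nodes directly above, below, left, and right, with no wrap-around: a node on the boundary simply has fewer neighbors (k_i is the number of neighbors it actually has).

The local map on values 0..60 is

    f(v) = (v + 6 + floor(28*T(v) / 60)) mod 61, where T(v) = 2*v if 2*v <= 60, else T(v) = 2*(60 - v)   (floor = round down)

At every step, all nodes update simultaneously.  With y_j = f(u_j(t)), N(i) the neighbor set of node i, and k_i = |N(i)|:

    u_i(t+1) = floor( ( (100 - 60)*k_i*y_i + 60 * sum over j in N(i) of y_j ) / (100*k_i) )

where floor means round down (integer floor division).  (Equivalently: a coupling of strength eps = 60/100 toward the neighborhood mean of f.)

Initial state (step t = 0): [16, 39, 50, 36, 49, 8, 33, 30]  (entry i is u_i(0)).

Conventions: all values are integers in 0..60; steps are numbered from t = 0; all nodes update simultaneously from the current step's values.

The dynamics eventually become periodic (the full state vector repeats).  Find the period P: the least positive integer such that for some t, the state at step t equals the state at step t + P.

Answer: 7
Key observation: The state at step 10, [3, 3, 3, 3, 3, 3, 3, 3], reappears at step 17 — and no state repeats earlier — so the cycle the system enters has period 7.

Derivation:
t=0: [16, 39, 50, 36, 49, 8, 33, 30]
t=1: [16, 13, 3, 3, 18, 10, 6, 3]
t=2: [35, 26, 16, 11, 34, 27, 16, 12]
t=3: [18, 41, 38, 30, 19, 42, 39, 30]
t=4: [29, 10, 3, 3, 29, 10, 3, 3]
t=5: [8, 17, 13, 11, 8, 17, 13, 11]
t=6: [26, 33, 31, 28, 26, 33, 31, 28]
t=7: [40, 13, 14, 42, 40, 13, 14, 42]
t=8: [11, 25, 26, 12, 11, 25, 26, 12]
t=9: [35, 49, 50, 37, 35, 49, 50, 37]
t=10: [3, 3, 3, 3, 3, 3, 3, 3]
t=11: [11, 11, 11, 11, 11, 11, 11, 11]
t=12: [27, 27, 27, 27, 27, 27, 27, 27]
t=13: [58, 58, 58, 58, 58, 58, 58, 58]
t=14: [4, 4, 4, 4, 4, 4, 4, 4]
t=15: [13, 13, 13, 13, 13, 13, 13, 13]
t=16: [31, 31, 31, 31, 31, 31, 31, 31]
t=17: [3, 3, 3, 3, 3, 3, 3, 3]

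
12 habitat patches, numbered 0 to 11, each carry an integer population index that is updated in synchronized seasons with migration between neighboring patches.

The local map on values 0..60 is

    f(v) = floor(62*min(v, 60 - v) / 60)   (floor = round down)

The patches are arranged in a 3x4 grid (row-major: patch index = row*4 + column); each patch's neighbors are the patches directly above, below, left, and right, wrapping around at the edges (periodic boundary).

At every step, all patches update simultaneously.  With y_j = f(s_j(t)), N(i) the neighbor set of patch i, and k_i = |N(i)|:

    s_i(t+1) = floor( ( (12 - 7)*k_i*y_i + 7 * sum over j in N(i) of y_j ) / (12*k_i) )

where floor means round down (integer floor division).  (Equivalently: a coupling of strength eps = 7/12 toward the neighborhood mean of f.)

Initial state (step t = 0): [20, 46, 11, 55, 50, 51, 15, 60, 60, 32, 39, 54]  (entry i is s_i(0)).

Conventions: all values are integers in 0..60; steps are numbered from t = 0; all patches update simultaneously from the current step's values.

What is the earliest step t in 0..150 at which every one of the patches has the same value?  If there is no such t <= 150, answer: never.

Simulating step by step:
t=0: [20, 46, 11, 55, 50, 51, 15, 60, 60, 32, 39, 54]  (not all equal)
t=1: [12, 15, 12, 7, 8, 13, 12, 5, 9, 18, 17, 6]  (not all equal)
t=2: [10, 14, 12, 8, 9, 13, 11, 6, 10, 15, 14, 8]  (not all equal)
t=3: [10, 13, 11, 8, 9, 12, 11, 7, 10, 13, 12, 8]  (not all equal)
t=4: [10, 12, 11, 8, 9, 11, 10, 8, 10, 12, 11, 8]  (not all equal)
t=5: [9, 11, 10, 8, 9, 10, 10, 8, 9, 11, 10, 8]  (not all equal)
t=6: [9, 10, 9, 8, 9, 10, 9, 8, 9, 10, 9, 8]  (not all equal)
t=7: [9, 9, 9, 8, 9, 9, 9, 8, 9, 9, 9, 8]  (not all equal)
t=8: [8, 9, 8, 8, 8, 9, 8, 8, 8, 9, 8, 8]  (not all equal)
t=9: [8, 8, 8, 8, 8, 8, 8, 8, 8, 8, 8, 8]  (all equal)

Answer: 9
Key observation: Synchronization is absorbing here: once all patches are equal they stay equal, and step 9 is the first all-equal step.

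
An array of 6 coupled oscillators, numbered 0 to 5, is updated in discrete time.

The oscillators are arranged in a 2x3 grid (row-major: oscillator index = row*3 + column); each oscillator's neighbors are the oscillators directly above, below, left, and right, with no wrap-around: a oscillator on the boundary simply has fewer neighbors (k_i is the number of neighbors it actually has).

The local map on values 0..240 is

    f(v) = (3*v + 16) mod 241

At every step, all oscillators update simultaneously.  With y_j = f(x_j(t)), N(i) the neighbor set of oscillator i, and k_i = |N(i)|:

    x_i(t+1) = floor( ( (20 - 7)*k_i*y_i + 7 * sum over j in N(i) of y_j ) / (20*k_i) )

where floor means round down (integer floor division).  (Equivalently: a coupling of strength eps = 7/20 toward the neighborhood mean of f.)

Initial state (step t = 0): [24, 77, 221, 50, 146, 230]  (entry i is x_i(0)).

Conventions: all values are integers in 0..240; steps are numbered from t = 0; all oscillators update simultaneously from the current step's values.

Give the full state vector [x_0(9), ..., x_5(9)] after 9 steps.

Simulating step by step:
t=0: [24, 77, 221, 50, 146, 230]
t=1: [87, 62, 168, 160, 184, 217]
t=2: [61, 149, 92, 30, 102, 141]
t=3: [186, 182, 106, 117, 114, 151]
t=4: [95, 87, 114, 118, 126, 184]
t=5: [67, 61, 97, 121, 128, 103]
t=6: [200, 180, 92, 155, 152, 93]
t=7: [142, 96, 55, 219, 193, 84]
t=8: [175, 98, 133, 179, 106, 69]
t=9: [62, 82, 164, 72, 102, 191]

Answer: [62, 82, 164, 72, 102, 191]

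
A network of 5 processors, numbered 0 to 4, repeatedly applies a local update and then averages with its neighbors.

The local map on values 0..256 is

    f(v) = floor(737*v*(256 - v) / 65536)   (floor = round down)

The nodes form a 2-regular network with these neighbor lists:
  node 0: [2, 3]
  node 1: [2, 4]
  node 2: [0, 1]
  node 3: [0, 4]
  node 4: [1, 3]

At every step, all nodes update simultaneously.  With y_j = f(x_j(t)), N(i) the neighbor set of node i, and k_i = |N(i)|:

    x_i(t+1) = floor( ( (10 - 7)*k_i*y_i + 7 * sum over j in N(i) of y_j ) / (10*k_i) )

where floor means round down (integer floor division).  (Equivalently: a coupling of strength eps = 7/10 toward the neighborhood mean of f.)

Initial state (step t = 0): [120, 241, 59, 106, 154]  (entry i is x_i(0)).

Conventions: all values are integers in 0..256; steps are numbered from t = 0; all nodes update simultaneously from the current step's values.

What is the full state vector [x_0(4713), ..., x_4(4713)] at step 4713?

Answer: [166, 166, 166, 166, 166]
Key observation: The state at step 14, [168, 168, 168, 168, 168], reappears at step 16: the system is in a cycle of period 2 from step 14 on.  Therefore the state at step 4713 equals the state at step 14 + ((4713 - 14) mod 2) = 15, which is [166, 166, 166, 166, 166].

Derivation:
t=0: [120, 241, 59, 106, 154]
t=1: [162, 119, 117, 179, 129]
t=2: [168, 183, 178, 170, 173]
t=3: [161, 155, 157, 163, 158]
t=4: [172, 174, 174, 172, 173]
t=5: [161, 160, 160, 161, 161]
t=6: [172, 172, 172, 172, 172]
t=7: [162, 162, 162, 162, 162]
t=8: [171, 171, 171, 171, 171]
t=9: [163, 163, 163, 163, 163]
t=10: [170, 170, 170, 170, 170]
t=11: [164, 164, 164, 164, 164]
t=12: [169, 169, 169, 169, 169]
t=13: [165, 165, 165, 165, 165]
t=14: [168, 168, 168, 168, 168]
t=15: [166, 166, 166, 166, 166]
t=16: [168, 168, 168, 168, 168]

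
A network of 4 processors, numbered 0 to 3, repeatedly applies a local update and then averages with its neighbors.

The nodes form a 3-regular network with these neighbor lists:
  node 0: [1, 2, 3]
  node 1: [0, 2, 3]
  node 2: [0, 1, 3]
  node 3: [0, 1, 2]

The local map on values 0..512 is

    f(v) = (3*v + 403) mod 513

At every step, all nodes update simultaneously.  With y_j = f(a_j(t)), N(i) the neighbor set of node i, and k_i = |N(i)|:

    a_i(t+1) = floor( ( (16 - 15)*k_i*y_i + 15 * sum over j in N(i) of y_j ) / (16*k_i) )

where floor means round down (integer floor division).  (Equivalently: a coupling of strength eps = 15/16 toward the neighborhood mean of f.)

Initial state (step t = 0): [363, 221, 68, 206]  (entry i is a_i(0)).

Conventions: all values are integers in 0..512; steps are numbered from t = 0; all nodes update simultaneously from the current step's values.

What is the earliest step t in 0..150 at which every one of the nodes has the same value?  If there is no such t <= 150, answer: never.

Answer: 25
Key observation: Synchronization is absorbing here: once all nodes are equal they stay equal, and step 25 is the first all-equal step.

Derivation:
t=0: [363, 221, 68, 206]  (not all equal)
t=1: [229, 336, 322, 219]  (not all equal)
t=2: [242, 161, 172, 249]  (not all equal)
t=3: [288, 221, 212, 283]  (not all equal)
t=4: [102, 152, 159, 106]  (not all equal)
t=5: [300, 262, 257, 297]  (not all equal)
t=6: [198, 226, 230, 200]  (not all equal)
t=7: [221, 328, 325, 220]  (not all equal)
t=8: [236, 156, 158, 237]  (not all equal)
t=9: [258, 190, 188, 257]  (not all equal)
t=10: [341, 264, 265, 342]  (not all equal)
t=11: [257, 315, 314, 256]  (not all equal)
t=12: [254, 211, 212, 255]  (not all equal)
t=13: [60, 92, 91, 59]  (not all equal)
t=14: [128, 104, 104, 128]  (not all equal)
t=15: [229, 247, 247, 229]  (not all equal)
t=16: [97, 84, 84, 97]  (not all equal)
t=17: [156, 166, 166, 156]  (not all equal)
t=18: [376, 369, 369, 376]  (not all equal)
t=19: [491, 497, 497, 491]  (not all equal)
t=20: [348, 343, 343, 348]  (not all equal)
t=21: [411, 415, 415, 411]  (not all equal)
t=22: [104, 101, 101, 104]  (not all equal)
t=23: [196, 198, 198, 196]  (not all equal)
t=24: [481, 480, 480, 481]  (not all equal)
t=25: [305, 305, 305, 305]  (all equal)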